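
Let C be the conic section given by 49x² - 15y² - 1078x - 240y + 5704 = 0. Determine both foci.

(11, -16) and (11, 0)

Group the x- and y-terms: 49(x² - 22x) -15(y² + 16y) = -5704
Complete the square in x and y: 49(x - 11)² -15(y + 8)² = -5704 + 5929 - 960 = -735
Divide by -735: (y + 8)²/49 - (x - 11)²/15 = 1
Hyperbola, center (11, -8), transverse axis vertical; a² = 49, b² = 15.
c² = a² + b² = 49 + 15 = 64, so c = 8.
Foci lie on the vertical axis through the center: (h, k ± c).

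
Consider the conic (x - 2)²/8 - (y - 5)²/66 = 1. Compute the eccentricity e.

Center (2, 5). The positive term is the x-term, so the transverse axis is horizontal; a² = 8, b² = 66.
c² = a² + b² = 74, so c = √74.
e = c/a = √74/2√2 = √37/2.

e = √37/2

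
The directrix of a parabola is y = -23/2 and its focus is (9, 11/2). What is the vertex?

(9, -3)

The vertex is the midpoint between the focus and the directrix along the axis of symmetry.
Axis is vertical (directrix is horizontal). Vertex y-coordinate = (11/2 + (-23/2))/2 = -3; x-coordinate = 9.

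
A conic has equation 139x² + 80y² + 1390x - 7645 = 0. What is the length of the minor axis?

139(x² + 10x) + 80y² = 7645
Completing the square gives 139(x + 5)² + 80y² = 7645 + 3475 + 0 = 11120.
Divide by 11120: (x + 5)²/80 + y²/139 = 1
Ellipse, center (-5, 0), major axis vertical; a² = 139, b² = 80.
b² = 80 so b = 4√5; the minor axis has length 2b = 8√5.

8√5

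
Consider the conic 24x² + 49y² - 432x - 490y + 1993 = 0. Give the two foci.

Collect terms: 24(x² - 18x) + 49(y² - 10y) = -1993
Complete the square: 24(x - 9)² + 49(y - 5)² = -1993 + 1944 + 1225 = 1176
Dividing both sides by 1176: (x - 9)²/49 + (y - 5)²/24 = 1
Ellipse, center (9, 5), major axis horizontal; a² = 49, b² = 24.
c² = a² - b² = 49 - 24 = 25, so c = 5.
Foci lie on the horizontal axis through the center: (h ± c, k).

(4, 5) and (14, 5)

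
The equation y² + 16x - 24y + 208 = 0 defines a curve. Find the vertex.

(-4, 12)

Only y is squared. Complete the square in y: (y - 12)² = -16(x + 4).
Vertex (-4, 12); 4p = -16 so p = -4. Opens left.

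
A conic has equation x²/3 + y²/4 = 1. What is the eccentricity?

e = 1/2

Center (0, 0). The larger denominator 4 sits under the y-term, so the major axis is vertical; a² = 4, b² = 3.
c² = a² - b² = 1, so c = 1.
e = c/a = 1/2.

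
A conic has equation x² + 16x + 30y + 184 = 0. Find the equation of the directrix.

y = 7/2

Only x is squared. Complete the square in x: (x + 8)² = -30(y + 4).
Vertex (-8, -4); 4p = -30 so p = -15/2. Opens down.
Directrix is the horizontal line y = k − p = -4 − (-15/2) = 7/2.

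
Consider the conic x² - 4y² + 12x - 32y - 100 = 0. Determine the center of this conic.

Group: (x² + 12x) -4(y² + 8y) = 100
Completing the square gives (x + 6)² -4(y + 4)² = 100 + 36 - 64 = 72.
Dividing both sides by 72: (x + 6)²/72 - (y + 4)²/18 = 1
Hyperbola with center (-6, -4).

(-6, -4)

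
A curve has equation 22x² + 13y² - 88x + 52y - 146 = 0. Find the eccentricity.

e = 3√22/22

Rearranging, 22(x² - 4x) + 13(y² + 4y) = 146.
Complete the square: 22(x - 2)² + 13(y + 2)² = 146 + 88 + 52 = 286
Dividing both sides by 286: (x - 2)²/13 + (y + 2)²/22 = 1
Ellipse, center (2, -2), major axis vertical; a² = 22, b² = 13.
c² = a² - b² = 9, so c = 3.
e = c/a = 3/√22 = 3√22/22.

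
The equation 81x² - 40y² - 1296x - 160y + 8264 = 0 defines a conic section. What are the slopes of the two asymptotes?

9√10/20 and -9√10/20

Collect terms: 81(x² - 16x) -40(y² + 4y) = -8264
Completing the square gives 81(x - 8)² -40(y + 2)² = -8264 + 5184 - 160 = -3240.
Dividing both sides by -3240: (y + 2)²/81 - (x - 8)²/40 = 1
Hyperbola, center (8, -2), transverse axis vertical; a² = 81, b² = 40.
For a vertical hyperbola the asymptotes have slope ±a/b.
Here that is ±9/2√10 = ±9√10/20.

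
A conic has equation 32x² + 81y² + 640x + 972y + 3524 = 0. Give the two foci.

(-17, -6) and (-3, -6)

Group the x- and y-terms: 32(x² + 20x) + 81(y² + 12y) = -3524
Complete the square: 32(x + 10)² + 81(y + 6)² = -3524 + 3200 + 2916 = 2592
Dividing both sides by 2592: (x + 10)²/81 + (y + 6)²/32 = 1
Ellipse, center (-10, -6), major axis horizontal; a² = 81, b² = 32.
c² = a² - b² = 81 - 32 = 49, so c = 7.
Foci lie on the horizontal axis through the center: (h ± c, k).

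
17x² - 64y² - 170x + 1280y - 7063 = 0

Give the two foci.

(-4, 10) and (14, 10)

Group: 17(x² - 10x) -64(y² - 20y) = 7063
Complete the square in x and y: 17(x - 5)² -64(y - 10)² = 7063 + 425 - 6400 = 1088
Divide through by 1088 to get (x - 5)²/64 - (y - 10)²/17 = 1.
Hyperbola, center (5, 10), transverse axis horizontal; a² = 64, b² = 17.
c² = a² + b² = 64 + 17 = 81, so c = 9.
Foci lie on the horizontal axis through the center: (h ± c, k).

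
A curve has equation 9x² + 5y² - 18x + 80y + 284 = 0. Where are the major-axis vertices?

(1, -11) and (1, -5)

Group the x- and y-terms: 9(x² - 2x) + 5(y² + 16y) = -284
9(x - 1)² + 5(y + 8)² = -284 + 9 + 320 = 45
Dividing both sides by 45: (x - 1)²/5 + (y + 8)²/9 = 1
Ellipse, center (1, -8), major axis vertical; a² = 9, b² = 5.
a = 3. Vertices at (h, k ± a).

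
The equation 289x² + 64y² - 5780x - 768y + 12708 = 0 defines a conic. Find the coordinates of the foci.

(10, -9) and (10, 21)

289(x² - 20x) + 64(y² - 12y) = -12708
289(x - 10)² + 64(y - 6)² = -12708 + 28900 + 2304 = 18496
Divide through by 18496 to get (x - 10)²/64 + (y - 6)²/289 = 1.
Ellipse, center (10, 6), major axis vertical; a² = 289, b² = 64.
c² = a² - b² = 289 - 64 = 225, so c = 15.
Foci lie on the vertical axis through the center: (h, k ± c).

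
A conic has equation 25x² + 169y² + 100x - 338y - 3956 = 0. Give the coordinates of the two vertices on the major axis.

(-15, 1) and (11, 1)

Rearranging, 25(x² + 4x) + 169(y² - 2y) = 3956.
25(x + 2)² + 169(y - 1)² = 3956 + 100 + 169 = 4225
Dividing both sides by 4225: (x + 2)²/169 + (y - 1)²/25 = 1
Ellipse, center (-2, 1), major axis horizontal; a² = 169, b² = 25.
a = 13. Vertices at (h ± a, k).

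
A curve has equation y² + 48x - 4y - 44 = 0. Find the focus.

(-11, 2)

Only y is squared. Complete the square in y: (y - 2)² = -48(x - 1).
Vertex (1, 2); 4p = -48 so p = -12. Opens left.
Focus is p units from the vertex along the axis: (h + p, k).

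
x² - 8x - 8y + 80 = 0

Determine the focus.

(4, 10)

Only x is squared. Complete the square in x: (x - 4)² = 8(y - 8).
Vertex (4, 8); 4p = 8 so p = 2. Opens up.
Focus is p units from the vertex along the axis: (h, k + p).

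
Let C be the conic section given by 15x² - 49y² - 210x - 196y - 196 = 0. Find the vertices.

(0, -2) and (14, -2)

Group the x- and y-terms: 15(x² - 14x) -49(y² + 4y) = 196
Completing the square gives 15(x - 7)² -49(y + 2)² = 196 + 735 - 196 = 735.
Divide by 735: (x - 7)²/49 - (y + 2)²/15 = 1
Hyperbola, center (7, -2), transverse axis horizontal; a² = 49, b² = 15.
a = 7. Vertices at (h ± a, k).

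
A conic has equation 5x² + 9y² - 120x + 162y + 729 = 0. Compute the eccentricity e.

e = 2/3

Rearranging, 5(x² - 24x) + 9(y² + 18y) = -729.
Complete the square: 5(x - 12)² + 9(y + 9)² = -729 + 720 + 729 = 720
Divide by 720: (x - 12)²/144 + (y + 9)²/80 = 1
Ellipse, center (12, -9), major axis horizontal; a² = 144, b² = 80.
c² = a² - b² = 64, so c = 8.
e = c/a = 8/12 = 2/3.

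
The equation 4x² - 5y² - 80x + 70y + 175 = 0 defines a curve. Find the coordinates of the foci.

Group the x- and y-terms: 4(x² - 20x) -5(y² - 14y) = -175
Complete the square: 4(x - 10)² -5(y - 7)² = -175 + 400 - 245 = -20
Divide by -20: (y - 7)²/4 - (x - 10)²/5 = 1
Hyperbola, center (10, 7), transverse axis vertical; a² = 4, b² = 5.
c² = a² + b² = 4 + 5 = 9, so c = 3.
Foci lie on the vertical axis through the center: (h, k ± c).

(10, 4) and (10, 10)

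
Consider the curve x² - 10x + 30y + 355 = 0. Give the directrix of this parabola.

Only x is squared. Complete the square in x: (x - 5)² = -30(y + 11).
Vertex (5, -11); 4p = -30 so p = -15/2. Opens down.
Directrix is the horizontal line y = k − p = -11 − (-15/2) = -7/2.

y = -7/2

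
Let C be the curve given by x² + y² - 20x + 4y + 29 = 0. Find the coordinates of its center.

Rearranging, (x² - 20x) + (y² + 4y) = -29.
Completing the square gives (x - 10)² + (y + 2)² = -29 + 100 + 4 = 75.
So (x - 10)² + (y + 2)² = 75.
Circle centered at (10, -2) with r² = 75.

(10, -2)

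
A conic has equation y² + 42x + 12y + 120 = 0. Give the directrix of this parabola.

Only y is squared. Complete the square in y: (y + 6)² = -42(x + 2).
Vertex (-2, -6); 4p = -42 so p = -21/2. Opens left.
Directrix is the vertical line x = h − p = -2 − (-21/2) = 17/2.

x = 17/2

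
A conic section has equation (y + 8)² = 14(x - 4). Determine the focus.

(15/2, -8)

Vertex (4, -8); 4p = 14 so p = 7/2. Opens right.
Focus is p units from the vertex along the axis: (h + p, k).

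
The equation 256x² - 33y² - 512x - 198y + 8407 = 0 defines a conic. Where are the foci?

Collect terms: 256(x² - 2x) -33(y² + 6y) = -8407
256(x - 1)² -33(y + 3)² = -8407 + 256 - 297 = -8448
Divide through by -8448 to get (y + 3)²/256 - (x - 1)²/33 = 1.
Hyperbola, center (1, -3), transverse axis vertical; a² = 256, b² = 33.
c² = a² + b² = 256 + 33 = 289, so c = 17.
Foci lie on the vertical axis through the center: (h, k ± c).

(1, -20) and (1, 14)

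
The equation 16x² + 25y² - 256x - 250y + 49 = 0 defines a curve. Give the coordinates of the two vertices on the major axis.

Group: 16(x² - 16x) + 25(y² - 10y) = -49
Complete the square in x and y: 16(x - 8)² + 25(y - 5)² = -49 + 1024 + 625 = 1600
Divide by 1600: (x - 8)²/100 + (y - 5)²/64 = 1
Ellipse, center (8, 5), major axis horizontal; a² = 100, b² = 64.
a = 10. Vertices at (h ± a, k).

(-2, 5) and (18, 5)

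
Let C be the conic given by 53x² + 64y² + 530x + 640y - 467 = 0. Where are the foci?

Collect terms: 53(x² + 10x) + 64(y² + 10y) = 467
Completing the square gives 53(x + 5)² + 64(y + 5)² = 467 + 1325 + 1600 = 3392.
Divide through by 3392 to get (x + 5)²/64 + (y + 5)²/53 = 1.
Ellipse, center (-5, -5), major axis horizontal; a² = 64, b² = 53.
c² = a² - b² = 64 - 53 = 11, so c = √11.
Foci lie on the horizontal axis through the center: (h ± c, k).

(-5 - √11, -5) and (-5 + √11, -5)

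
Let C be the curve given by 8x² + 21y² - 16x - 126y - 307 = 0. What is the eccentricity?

Rearranging, 8(x² - 2x) + 21(y² - 6y) = 307.
Complete the square in x and y: 8(x - 1)² + 21(y - 3)² = 307 + 8 + 189 = 504
Divide through by 504 to get (x - 1)²/63 + (y - 3)²/24 = 1.
Ellipse, center (1, 3), major axis horizontal; a² = 63, b² = 24.
c² = a² - b² = 39, so c = √39.
e = c/a = √39/3√7 = √273/21.

e = √273/21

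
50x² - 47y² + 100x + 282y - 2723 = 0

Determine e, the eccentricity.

Group: 50(x² + 2x) -47(y² - 6y) = 2723
Completing the square gives 50(x + 1)² -47(y - 3)² = 2723 + 50 - 423 = 2350.
Dividing both sides by 2350: (x + 1)²/47 - (y - 3)²/50 = 1
Hyperbola, center (-1, 3), transverse axis horizontal; a² = 47, b² = 50.
c² = a² + b² = 97, so c = √97.
e = c/a = √97/√47 = √4559/47.

e = √4559/47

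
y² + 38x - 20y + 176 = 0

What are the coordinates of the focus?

Only y is squared. Complete the square in y: (y - 10)² = -38(x + 2).
Vertex (-2, 10); 4p = -38 so p = -19/2. Opens left.
Focus is p units from the vertex along the axis: (h + p, k).

(-23/2, 10)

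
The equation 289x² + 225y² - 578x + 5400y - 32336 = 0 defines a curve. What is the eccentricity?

e = 8/17

Group the x- and y-terms: 289(x² - 2x) + 225(y² + 24y) = 32336
Completing the square gives 289(x - 1)² + 225(y + 12)² = 32336 + 289 + 32400 = 65025.
Divide by 65025: (x - 1)²/225 + (y + 12)²/289 = 1
Ellipse, center (1, -12), major axis vertical; a² = 289, b² = 225.
c² = a² - b² = 64, so c = 8.
e = c/a = 8/17.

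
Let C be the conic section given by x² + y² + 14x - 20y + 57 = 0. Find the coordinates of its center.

Group the x- and y-terms: (x² + 14x) + (y² - 20y) = -57
Completing the square gives (x + 7)² + (y - 10)² = -57 + 49 + 100 = 92.
So (x + 7)² + (y - 10)² = 92.
Circle centered at (-7, 10) with r² = 92.

(-7, 10)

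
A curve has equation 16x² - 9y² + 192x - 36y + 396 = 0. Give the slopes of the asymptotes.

4/3 and -4/3

Group: 16(x² + 12x) -9(y² + 4y) = -396
Complete the square: 16(x + 6)² -9(y + 2)² = -396 + 576 - 36 = 144
Dividing both sides by 144: (x + 6)²/9 - (y + 2)²/16 = 1
Hyperbola, center (-6, -2), transverse axis horizontal; a² = 9, b² = 16.
For a horizontal hyperbola the asymptotes have slope ±b/a.
Here that is ±4/3.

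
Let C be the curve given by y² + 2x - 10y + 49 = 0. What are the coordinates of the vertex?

Only y is squared. Complete the square in y: (y - 5)² = -2(x + 12).
Vertex (-12, 5); 4p = -2 so p = -1/2. Opens left.

(-12, 5)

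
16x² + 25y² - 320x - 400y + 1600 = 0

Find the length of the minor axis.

Group: 16(x² - 20x) + 25(y² - 16y) = -1600
Completing the square gives 16(x - 10)² + 25(y - 8)² = -1600 + 1600 + 1600 = 1600.
Divide by 1600: (x - 10)²/100 + (y - 8)²/64 = 1
Ellipse, center (10, 8), major axis horizontal; a² = 100, b² = 64.
b² = 64 so b = 8; the minor axis has length 2b = 16.

16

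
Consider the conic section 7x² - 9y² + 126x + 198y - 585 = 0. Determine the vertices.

Group the x- and y-terms: 7(x² + 18x) -9(y² - 22y) = 585
Complete the square: 7(x + 9)² -9(y - 11)² = 585 + 567 - 1089 = 63
Dividing both sides by 63: (x + 9)²/9 - (y - 11)²/7 = 1
Hyperbola, center (-9, 11), transverse axis horizontal; a² = 9, b² = 7.
a = 3. Vertices at (h ± a, k).

(-12, 11) and (-6, 11)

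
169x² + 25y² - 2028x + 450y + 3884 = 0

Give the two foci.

Group: 169(x² - 12x) + 25(y² + 18y) = -3884
Complete the square: 169(x - 6)² + 25(y + 9)² = -3884 + 6084 + 2025 = 4225
Dividing both sides by 4225: (x - 6)²/25 + (y + 9)²/169 = 1
Ellipse, center (6, -9), major axis vertical; a² = 169, b² = 25.
c² = a² - b² = 169 - 25 = 144, so c = 12.
Foci lie on the vertical axis through the center: (h, k ± c).

(6, -21) and (6, 3)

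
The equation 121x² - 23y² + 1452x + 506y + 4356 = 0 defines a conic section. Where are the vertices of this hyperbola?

Collect terms: 121(x² + 12x) -23(y² - 22y) = -4356
Complete the square: 121(x + 6)² -23(y - 11)² = -4356 + 4356 - 2783 = -2783
Dividing both sides by -2783: (y - 11)²/121 - (x + 6)²/23 = 1
Hyperbola, center (-6, 11), transverse axis vertical; a² = 121, b² = 23.
a = 11. Vertices at (h, k ± a).

(-6, 0) and (-6, 22)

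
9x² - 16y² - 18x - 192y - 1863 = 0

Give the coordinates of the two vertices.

Rearranging, 9(x² - 2x) -16(y² + 12y) = 1863.
9(x - 1)² -16(y + 6)² = 1863 + 9 - 576 = 1296
Divide by 1296: (x - 1)²/144 - (y + 6)²/81 = 1
Hyperbola, center (1, -6), transverse axis horizontal; a² = 144, b² = 81.
a = 12. Vertices at (h ± a, k).

(-11, -6) and (13, -6)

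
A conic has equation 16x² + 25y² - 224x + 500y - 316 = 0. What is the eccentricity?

e = 3/5

16(x² - 14x) + 25(y² + 20y) = 316
Complete the square in x and y: 16(x - 7)² + 25(y + 10)² = 316 + 784 + 2500 = 3600
Divide through by 3600 to get (x - 7)²/225 + (y + 10)²/144 = 1.
Ellipse, center (7, -10), major axis horizontal; a² = 225, b² = 144.
c² = a² - b² = 81, so c = 9.
e = c/a = 9/15 = 3/5.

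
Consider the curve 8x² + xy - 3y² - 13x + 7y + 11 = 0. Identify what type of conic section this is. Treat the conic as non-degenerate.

hyperbola

A = 8, B = 1, C = -3.
Discriminant B² − 4AC = 1² − 4·8·(-3) = 97.
B² − 4AC > 0 ⇒ hyperbola.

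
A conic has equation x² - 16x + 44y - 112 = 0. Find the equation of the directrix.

Only x is squared. Complete the square in x: (x - 8)² = -44(y - 4).
Vertex (8, 4); 4p = -44 so p = -11. Opens down.
Directrix is the horizontal line y = k − p = 4 − (-11) = 15.

y = 15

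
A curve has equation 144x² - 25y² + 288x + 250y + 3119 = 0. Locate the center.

Rearranging, 144(x² + 2x) -25(y² - 10y) = -3119.
144(x + 1)² -25(y - 5)² = -3119 + 144 - 625 = -3600
Divide by -3600: (y - 5)²/144 - (x + 1)²/25 = 1
Hyperbola with center (-1, 5).

(-1, 5)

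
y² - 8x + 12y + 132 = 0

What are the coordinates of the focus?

Only y is squared. Complete the square in y: (y + 6)² = 8(x - 12).
Vertex (12, -6); 4p = 8 so p = 2. Opens right.
Focus is p units from the vertex along the axis: (h + p, k).

(14, -6)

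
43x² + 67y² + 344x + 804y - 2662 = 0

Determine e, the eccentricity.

e = 2√402/67

Collect terms: 43(x² + 8x) + 67(y² + 12y) = 2662
Completing the square gives 43(x + 4)² + 67(y + 6)² = 2662 + 688 + 2412 = 5762.
Dividing both sides by 5762: (x + 4)²/134 + (y + 6)²/86 = 1
Ellipse, center (-4, -6), major axis horizontal; a² = 134, b² = 86.
c² = a² - b² = 48, so c = 4√3.
e = c/a = 4√3/√134 = 2√402/67.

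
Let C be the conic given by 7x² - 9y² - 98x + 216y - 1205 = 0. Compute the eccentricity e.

Group: 7(x² - 14x) -9(y² - 24y) = 1205
Completing the square gives 7(x - 7)² -9(y - 12)² = 1205 + 343 - 1296 = 252.
Divide through by 252 to get (x - 7)²/36 - (y - 12)²/28 = 1.
Hyperbola, center (7, 12), transverse axis horizontal; a² = 36, b² = 28.
c² = a² + b² = 64, so c = 8.
e = c/a = 8/6 = 4/3.

e = 4/3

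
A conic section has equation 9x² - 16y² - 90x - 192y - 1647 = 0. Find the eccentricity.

e = 5/4

9(x² - 10x) -16(y² + 12y) = 1647
Complete the square: 9(x - 5)² -16(y + 6)² = 1647 + 225 - 576 = 1296
Dividing both sides by 1296: (x - 5)²/144 - (y + 6)²/81 = 1
Hyperbola, center (5, -6), transverse axis horizontal; a² = 144, b² = 81.
c² = a² + b² = 225, so c = 15.
e = c/a = 15/12 = 5/4.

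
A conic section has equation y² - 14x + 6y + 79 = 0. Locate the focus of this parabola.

Only y is squared. Complete the square in y: (y + 3)² = 14(x - 5).
Vertex (5, -3); 4p = 14 so p = 7/2. Opens right.
Focus is p units from the vertex along the axis: (h + p, k).

(17/2, -3)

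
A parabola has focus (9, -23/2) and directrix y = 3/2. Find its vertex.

(9, -5)

The vertex is the midpoint between the focus and the directrix along the axis of symmetry.
Axis is vertical (directrix is horizontal). Vertex y-coordinate = (-23/2 + 3/2)/2 = -5; x-coordinate = 9.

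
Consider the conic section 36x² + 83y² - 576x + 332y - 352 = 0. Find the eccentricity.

e = √3901/83

Group the x- and y-terms: 36(x² - 16x) + 83(y² + 4y) = 352
36(x - 8)² + 83(y + 2)² = 352 + 2304 + 332 = 2988
Divide by 2988: (x - 8)²/83 + (y + 2)²/36 = 1
Ellipse, center (8, -2), major axis horizontal; a² = 83, b² = 36.
c² = a² - b² = 47, so c = √47.
e = c/a = √47/√83 = √3901/83.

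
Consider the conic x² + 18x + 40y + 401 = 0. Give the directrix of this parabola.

y = 2

Only x is squared. Complete the square in x: (x + 9)² = -40(y + 8).
Vertex (-9, -8); 4p = -40 so p = -10. Opens down.
Directrix is the horizontal line y = k − p = -8 − (-10) = 2.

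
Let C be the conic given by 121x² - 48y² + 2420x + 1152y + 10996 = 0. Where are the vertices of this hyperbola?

(-10, 1) and (-10, 23)

Group: 121(x² + 20x) -48(y² - 24y) = -10996
Completing the square gives 121(x + 10)² -48(y - 12)² = -10996 + 12100 - 6912 = -5808.
Divide by -5808: (y - 12)²/121 - (x + 10)²/48 = 1
Hyperbola, center (-10, 12), transverse axis vertical; a² = 121, b² = 48.
a = 11. Vertices at (h, k ± a).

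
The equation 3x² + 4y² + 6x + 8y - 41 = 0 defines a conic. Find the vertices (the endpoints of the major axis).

3(x² + 2x) + 4(y² + 2y) = 41
3(x + 1)² + 4(y + 1)² = 41 + 3 + 4 = 48
Divide through by 48 to get (x + 1)²/16 + (y + 1)²/12 = 1.
Ellipse, center (-1, -1), major axis horizontal; a² = 16, b² = 12.
a = 4. Vertices at (h ± a, k).

(-5, -1) and (3, -1)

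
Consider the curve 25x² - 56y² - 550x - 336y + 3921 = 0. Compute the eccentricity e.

Group: 25(x² - 22x) -56(y² + 6y) = -3921
Complete the square: 25(x - 11)² -56(y + 3)² = -3921 + 3025 - 504 = -1400
Divide by -1400: (y + 3)²/25 - (x - 11)²/56 = 1
Hyperbola, center (11, -3), transverse axis vertical; a² = 25, b² = 56.
c² = a² + b² = 81, so c = 9.
e = c/a = 9/5.

e = 9/5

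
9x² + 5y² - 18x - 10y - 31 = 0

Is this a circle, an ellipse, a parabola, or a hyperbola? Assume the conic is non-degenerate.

No xy term. Coefficients of x² and y² are A = 9, C = 5.
A and C have the same sign but A ≠ C ⇒ ellipse.

ellipse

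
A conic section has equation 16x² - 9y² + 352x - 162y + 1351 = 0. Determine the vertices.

16(x² + 22x) -9(y² + 18y) = -1351
Complete the square in x and y: 16(x + 11)² -9(y + 9)² = -1351 + 1936 - 729 = -144
Divide through by -144 to get (y + 9)²/16 - (x + 11)²/9 = 1.
Hyperbola, center (-11, -9), transverse axis vertical; a² = 16, b² = 9.
a = 4. Vertices at (h, k ± a).

(-11, -13) and (-11, -5)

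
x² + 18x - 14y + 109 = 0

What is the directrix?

y = -3/2

Only x is squared. Complete the square in x: (x + 9)² = 14(y - 2).
Vertex (-9, 2); 4p = 14 so p = 7/2. Opens up.
Directrix is the horizontal line y = k − p = 2 − (7/2) = -3/2.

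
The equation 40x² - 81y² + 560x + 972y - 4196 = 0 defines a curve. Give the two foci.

Group: 40(x² + 14x) -81(y² - 12y) = 4196
Complete the square: 40(x + 7)² -81(y - 6)² = 4196 + 1960 - 2916 = 3240
Dividing both sides by 3240: (x + 7)²/81 - (y - 6)²/40 = 1
Hyperbola, center (-7, 6), transverse axis horizontal; a² = 81, b² = 40.
c² = a² + b² = 81 + 40 = 121, so c = 11.
Foci lie on the horizontal axis through the center: (h ± c, k).

(-18, 6) and (4, 6)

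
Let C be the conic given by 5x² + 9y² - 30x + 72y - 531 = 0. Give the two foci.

(-5, -4) and (11, -4)

Group the x- and y-terms: 5(x² - 6x) + 9(y² + 8y) = 531
5(x - 3)² + 9(y + 4)² = 531 + 45 + 144 = 720
Divide by 720: (x - 3)²/144 + (y + 4)²/80 = 1
Ellipse, center (3, -4), major axis horizontal; a² = 144, b² = 80.
c² = a² - b² = 144 - 80 = 64, so c = 8.
Foci lie on the horizontal axis through the center: (h ± c, k).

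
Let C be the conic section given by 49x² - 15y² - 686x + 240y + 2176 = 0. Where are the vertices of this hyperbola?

Rearranging, 49(x² - 14x) -15(y² - 16y) = -2176.
49(x - 7)² -15(y - 8)² = -2176 + 2401 - 960 = -735
Divide through by -735 to get (y - 8)²/49 - (x - 7)²/15 = 1.
Hyperbola, center (7, 8), transverse axis vertical; a² = 49, b² = 15.
a = 7. Vertices at (h, k ± a).

(7, 1) and (7, 15)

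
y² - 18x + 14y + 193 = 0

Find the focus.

Only y is squared. Complete the square in y: (y + 7)² = 18(x - 8).
Vertex (8, -7); 4p = 18 so p = 9/2. Opens right.
Focus is p units from the vertex along the axis: (h + p, k).

(25/2, -7)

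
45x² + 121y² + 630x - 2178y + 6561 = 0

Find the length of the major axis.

22

Collect terms: 45(x² + 14x) + 121(y² - 18y) = -6561
Complete the square: 45(x + 7)² + 121(y - 9)² = -6561 + 2205 + 9801 = 5445
Divide through by 5445 to get (x + 7)²/121 + (y - 9)²/45 = 1.
Ellipse, center (-7, 9), major axis horizontal; a² = 121, b² = 45.
a² = 121 so a = 11; the major axis has length 2a = 22.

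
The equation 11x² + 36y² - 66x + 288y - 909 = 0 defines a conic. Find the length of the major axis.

24

Collect terms: 11(x² - 6x) + 36(y² + 8y) = 909
11(x - 3)² + 36(y + 4)² = 909 + 99 + 576 = 1584
Dividing both sides by 1584: (x - 3)²/144 + (y + 4)²/44 = 1
Ellipse, center (3, -4), major axis horizontal; a² = 144, b² = 44.
a² = 144 so a = 12; the major axis has length 2a = 24.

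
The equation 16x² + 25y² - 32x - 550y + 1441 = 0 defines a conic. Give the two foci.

(-5, 11) and (7, 11)

Collect terms: 16(x² - 2x) + 25(y² - 22y) = -1441
Complete the square: 16(x - 1)² + 25(y - 11)² = -1441 + 16 + 3025 = 1600
Divide by 1600: (x - 1)²/100 + (y - 11)²/64 = 1
Ellipse, center (1, 11), major axis horizontal; a² = 100, b² = 64.
c² = a² - b² = 100 - 64 = 36, so c = 6.
Foci lie on the horizontal axis through the center: (h ± c, k).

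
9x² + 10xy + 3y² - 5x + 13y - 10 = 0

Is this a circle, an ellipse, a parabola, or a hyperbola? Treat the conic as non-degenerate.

A = 9, B = 10, C = 3.
Discriminant B² − 4AC = 10² − 4·9·3 = -8.
B² − 4AC < 0 ⇒ ellipse.

ellipse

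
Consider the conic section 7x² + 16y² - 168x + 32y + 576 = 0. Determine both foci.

Rearranging, 7(x² - 24x) + 16(y² + 2y) = -576.
Completing the square gives 7(x - 12)² + 16(y + 1)² = -576 + 1008 + 16 = 448.
Dividing both sides by 448: (x - 12)²/64 + (y + 1)²/28 = 1
Ellipse, center (12, -1), major axis horizontal; a² = 64, b² = 28.
c² = a² - b² = 64 - 28 = 36, so c = 6.
Foci lie on the horizontal axis through the center: (h ± c, k).

(6, -1) and (18, -1)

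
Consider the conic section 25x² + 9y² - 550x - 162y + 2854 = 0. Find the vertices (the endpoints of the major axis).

Collect terms: 25(x² - 22x) + 9(y² - 18y) = -2854
25(x - 11)² + 9(y - 9)² = -2854 + 3025 + 729 = 900
Divide by 900: (x - 11)²/36 + (y - 9)²/100 = 1
Ellipse, center (11, 9), major axis vertical; a² = 100, b² = 36.
a = 10. Vertices at (h, k ± a).

(11, -1) and (11, 19)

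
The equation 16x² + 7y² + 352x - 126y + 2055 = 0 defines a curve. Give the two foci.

(-11, 3) and (-11, 15)

Rearranging, 16(x² + 22x) + 7(y² - 18y) = -2055.
Completing the square gives 16(x + 11)² + 7(y - 9)² = -2055 + 1936 + 567 = 448.
Dividing both sides by 448: (x + 11)²/28 + (y - 9)²/64 = 1
Ellipse, center (-11, 9), major axis vertical; a² = 64, b² = 28.
c² = a² - b² = 64 - 28 = 36, so c = 6.
Foci lie on the vertical axis through the center: (h, k ± c).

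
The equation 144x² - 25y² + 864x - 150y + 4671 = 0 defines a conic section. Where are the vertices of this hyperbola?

(-3, -15) and (-3, 9)

Collect terms: 144(x² + 6x) -25(y² + 6y) = -4671
Complete the square in x and y: 144(x + 3)² -25(y + 3)² = -4671 + 1296 - 225 = -3600
Divide through by -3600 to get (y + 3)²/144 - (x + 3)²/25 = 1.
Hyperbola, center (-3, -3), transverse axis vertical; a² = 144, b² = 25.
a = 12. Vertices at (h, k ± a).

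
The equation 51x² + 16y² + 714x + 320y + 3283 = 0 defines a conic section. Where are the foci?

Group: 51(x² + 14x) + 16(y² + 20y) = -3283
Complete the square: 51(x + 7)² + 16(y + 10)² = -3283 + 2499 + 1600 = 816
Dividing both sides by 816: (x + 7)²/16 + (y + 10)²/51 = 1
Ellipse, center (-7, -10), major axis vertical; a² = 51, b² = 16.
c² = a² - b² = 51 - 16 = 35, so c = √35.
Foci lie on the vertical axis through the center: (h, k ± c).

(-7, -10 - √35) and (-7, -10 + √35)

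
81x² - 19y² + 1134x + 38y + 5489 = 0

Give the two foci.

Rearranging, 81(x² + 14x) -19(y² - 2y) = -5489.
Complete the square: 81(x + 7)² -19(y - 1)² = -5489 + 3969 - 19 = -1539
Dividing both sides by -1539: (y - 1)²/81 - (x + 7)²/19 = 1
Hyperbola, center (-7, 1), transverse axis vertical; a² = 81, b² = 19.
c² = a² + b² = 81 + 19 = 100, so c = 10.
Foci lie on the vertical axis through the center: (h, k ± c).

(-7, -9) and (-7, 11)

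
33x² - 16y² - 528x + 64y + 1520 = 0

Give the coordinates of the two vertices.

(4, 2) and (12, 2)

Rearranging, 33(x² - 16x) -16(y² - 4y) = -1520.
Complete the square in x and y: 33(x - 8)² -16(y - 2)² = -1520 + 2112 - 64 = 528
Dividing both sides by 528: (x - 8)²/16 - (y - 2)²/33 = 1
Hyperbola, center (8, 2), transverse axis horizontal; a² = 16, b² = 33.
a = 4. Vertices at (h ± a, k).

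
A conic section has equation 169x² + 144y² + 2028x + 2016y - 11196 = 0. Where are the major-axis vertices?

(-6, -20) and (-6, 6)

Group: 169(x² + 12x) + 144(y² + 14y) = 11196
169(x + 6)² + 144(y + 7)² = 11196 + 6084 + 7056 = 24336
Dividing both sides by 24336: (x + 6)²/144 + (y + 7)²/169 = 1
Ellipse, center (-6, -7), major axis vertical; a² = 169, b² = 144.
a = 13. Vertices at (h, k ± a).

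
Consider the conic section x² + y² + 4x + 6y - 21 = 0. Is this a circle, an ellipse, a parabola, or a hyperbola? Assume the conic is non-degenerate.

No xy term. Coefficients of x² and y² are A = 1, C = 1.
A = C (same sign) ⇒ circle.

circle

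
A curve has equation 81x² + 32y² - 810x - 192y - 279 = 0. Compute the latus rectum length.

64/9

Rearranging, 81(x² - 10x) + 32(y² - 6y) = 279.
Completing the square gives 81(x - 5)² + 32(y - 3)² = 279 + 2025 + 288 = 2592.
Dividing both sides by 2592: (x - 5)²/32 + (y - 3)²/81 = 1
Ellipse, center (5, 3), major axis vertical; a² = 81, b² = 32.
Latus rectum length = 2b²/a = 2·32/9 = 64/9.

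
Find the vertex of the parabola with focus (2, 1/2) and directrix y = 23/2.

(2, 6)

The vertex is the midpoint between the focus and the directrix along the axis of symmetry.
Axis is vertical (directrix is horizontal). Vertex y-coordinate = (1/2 + 23/2)/2 = 6; x-coordinate = 2.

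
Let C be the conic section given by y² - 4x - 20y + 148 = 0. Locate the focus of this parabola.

Only y is squared. Complete the square in y: (y - 10)² = 4(x - 12).
Vertex (12, 10); 4p = 4 so p = 1. Opens right.
Focus is p units from the vertex along the axis: (h + p, k).

(13, 10)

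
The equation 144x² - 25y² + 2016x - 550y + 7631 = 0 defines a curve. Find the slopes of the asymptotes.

144(x² + 14x) -25(y² + 22y) = -7631
Completing the square gives 144(x + 7)² -25(y + 11)² = -7631 + 7056 - 3025 = -3600.
Divide through by -3600 to get (y + 11)²/144 - (x + 7)²/25 = 1.
Hyperbola, center (-7, -11), transverse axis vertical; a² = 144, b² = 25.
For a vertical hyperbola the asymptotes have slope ±a/b.
Here that is ±12/5.

12/5 and -12/5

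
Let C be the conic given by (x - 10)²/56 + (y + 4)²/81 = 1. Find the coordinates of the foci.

Center (10, -4). The larger denominator 81 sits under the y-term, so the major axis is vertical; a² = 81, b² = 56.
c² = a² - b² = 81 - 56 = 25, so c = 5.
Foci lie on the vertical axis through the center: (h, k ± c).

(10, -9) and (10, 1)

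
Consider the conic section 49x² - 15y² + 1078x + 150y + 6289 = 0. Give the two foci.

(-11, -3) and (-11, 13)

Collect terms: 49(x² + 22x) -15(y² - 10y) = -6289
Completing the square gives 49(x + 11)² -15(y - 5)² = -6289 + 5929 - 375 = -735.
Divide through by -735 to get (y - 5)²/49 - (x + 11)²/15 = 1.
Hyperbola, center (-11, 5), transverse axis vertical; a² = 49, b² = 15.
c² = a² + b² = 49 + 15 = 64, so c = 8.
Foci lie on the vertical axis through the center: (h, k ± c).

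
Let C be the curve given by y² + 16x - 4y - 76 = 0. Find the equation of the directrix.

x = 9

Only y is squared. Complete the square in y: (y - 2)² = -16(x - 5).
Vertex (5, 2); 4p = -16 so p = -4. Opens left.
Directrix is the vertical line x = h − p = 5 − (-4) = 9.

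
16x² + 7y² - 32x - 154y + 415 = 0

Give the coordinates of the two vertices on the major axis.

(1, 3) and (1, 19)

16(x² - 2x) + 7(y² - 22y) = -415
Completing the square gives 16(x - 1)² + 7(y - 11)² = -415 + 16 + 847 = 448.
Dividing both sides by 448: (x - 1)²/28 + (y - 11)²/64 = 1
Ellipse, center (1, 11), major axis vertical; a² = 64, b² = 28.
a = 8. Vertices at (h, k ± a).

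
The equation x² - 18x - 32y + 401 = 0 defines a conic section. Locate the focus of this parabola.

Only x is squared. Complete the square in x: (x - 9)² = 32(y - 10).
Vertex (9, 10); 4p = 32 so p = 8. Opens up.
Focus is p units from the vertex along the axis: (h, k + p).

(9, 18)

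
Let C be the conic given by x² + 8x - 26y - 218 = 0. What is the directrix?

y = -31/2

Only x is squared. Complete the square in x: (x + 4)² = 26(y + 9).
Vertex (-4, -9); 4p = 26 so p = 13/2. Opens up.
Directrix is the horizontal line y = k − p = -9 − (13/2) = -31/2.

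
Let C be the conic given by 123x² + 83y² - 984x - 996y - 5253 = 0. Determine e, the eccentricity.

Group: 123(x² - 8x) + 83(y² - 12y) = 5253
Complete the square: 123(x - 4)² + 83(y - 6)² = 5253 + 1968 + 2988 = 10209
Divide by 10209: (x - 4)²/83 + (y - 6)²/123 = 1
Ellipse, center (4, 6), major axis vertical; a² = 123, b² = 83.
c² = a² - b² = 40, so c = 2√10.
e = c/a = 2√10/√123 = 2√1230/123.

e = 2√1230/123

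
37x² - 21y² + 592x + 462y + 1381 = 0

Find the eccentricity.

Collect terms: 37(x² + 16x) -21(y² - 22y) = -1381
37(x + 8)² -21(y - 11)² = -1381 + 2368 - 2541 = -1554
Divide through by -1554 to get (y - 11)²/74 - (x + 8)²/42 = 1.
Hyperbola, center (-8, 11), transverse axis vertical; a² = 74, b² = 42.
c² = a² + b² = 116, so c = 2√29.
e = c/a = 2√29/√74 = √2146/37.

e = √2146/37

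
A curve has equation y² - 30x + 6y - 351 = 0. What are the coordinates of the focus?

Only y is squared. Complete the square in y: (y + 3)² = 30(x + 12).
Vertex (-12, -3); 4p = 30 so p = 15/2. Opens right.
Focus is p units from the vertex along the axis: (h + p, k).

(-9/2, -3)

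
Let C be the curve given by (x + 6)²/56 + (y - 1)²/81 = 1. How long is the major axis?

Center (-6, 1). The larger denominator 81 sits under the y-term, so the major axis is vertical; a² = 81, b² = 56.
a² = 81 so a = 9; the major axis has length 2a = 18.

18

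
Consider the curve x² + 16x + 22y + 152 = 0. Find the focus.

Only x is squared. Complete the square in x: (x + 8)² = -22(y + 4).
Vertex (-8, -4); 4p = -22 so p = -11/2. Opens down.
Focus is p units from the vertex along the axis: (h, k + p).

(-8, -19/2)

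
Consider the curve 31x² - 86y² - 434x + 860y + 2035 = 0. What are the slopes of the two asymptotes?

√2666/86 and -√2666/86

Collect terms: 31(x² - 14x) -86(y² - 10y) = -2035
Completing the square gives 31(x - 7)² -86(y - 5)² = -2035 + 1519 - 2150 = -2666.
Dividing both sides by -2666: (y - 5)²/31 - (x - 7)²/86 = 1
Hyperbola, center (7, 5), transverse axis vertical; a² = 31, b² = 86.
For a vertical hyperbola the asymptotes have slope ±a/b.
Here that is ±√31/√86 = ±√2666/86.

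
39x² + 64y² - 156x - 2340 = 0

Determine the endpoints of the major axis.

(-6, 0) and (10, 0)

39(x² - 4x) + 64y² = 2340
Complete the square in x and y: 39(x - 2)² + 64y² = 2340 + 156 + 0 = 2496
Divide by 2496: (x - 2)²/64 + y²/39 = 1
Ellipse, center (2, 0), major axis horizontal; a² = 64, b² = 39.
a = 8. Vertices at (h ± a, k).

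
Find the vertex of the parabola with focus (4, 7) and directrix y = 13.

(4, 10)

The vertex is the midpoint between the focus and the directrix along the axis of symmetry.
Axis is vertical (directrix is horizontal). Vertex y-coordinate = (7 + 13)/2 = 10; x-coordinate = 4.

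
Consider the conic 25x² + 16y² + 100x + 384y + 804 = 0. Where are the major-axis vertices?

(-2, -22) and (-2, -2)

Rearranging, 25(x² + 4x) + 16(y² + 24y) = -804.
25(x + 2)² + 16(y + 12)² = -804 + 100 + 2304 = 1600
Divide by 1600: (x + 2)²/64 + (y + 12)²/100 = 1
Ellipse, center (-2, -12), major axis vertical; a² = 100, b² = 64.
a = 10. Vertices at (h, k ± a).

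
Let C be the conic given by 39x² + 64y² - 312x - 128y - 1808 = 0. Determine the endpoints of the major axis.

39(x² - 8x) + 64(y² - 2y) = 1808
Complete the square in x and y: 39(x - 4)² + 64(y - 1)² = 1808 + 624 + 64 = 2496
Divide through by 2496 to get (x - 4)²/64 + (y - 1)²/39 = 1.
Ellipse, center (4, 1), major axis horizontal; a² = 64, b² = 39.
a = 8. Vertices at (h ± a, k).

(-4, 1) and (12, 1)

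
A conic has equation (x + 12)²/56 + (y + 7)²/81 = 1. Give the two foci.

Center (-12, -7). The larger denominator 81 sits under the y-term, so the major axis is vertical; a² = 81, b² = 56.
c² = a² - b² = 81 - 56 = 25, so c = 5.
Foci lie on the vertical axis through the center: (h, k ± c).

(-12, -12) and (-12, -2)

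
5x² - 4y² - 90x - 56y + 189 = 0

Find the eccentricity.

Group: 5(x² - 18x) -4(y² + 14y) = -189
Complete the square: 5(x - 9)² -4(y + 7)² = -189 + 405 - 196 = 20
Divide by 20: (x - 9)²/4 - (y + 7)²/5 = 1
Hyperbola, center (9, -7), transverse axis horizontal; a² = 4, b² = 5.
c² = a² + b² = 9, so c = 3.
e = c/a = 3/2.

e = 3/2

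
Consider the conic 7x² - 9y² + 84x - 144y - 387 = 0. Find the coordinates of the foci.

Collect terms: 7(x² + 12x) -9(y² + 16y) = 387
7(x + 6)² -9(y + 8)² = 387 + 252 - 576 = 63
Dividing both sides by 63: (x + 6)²/9 - (y + 8)²/7 = 1
Hyperbola, center (-6, -8), transverse axis horizontal; a² = 9, b² = 7.
c² = a² + b² = 9 + 7 = 16, so c = 4.
Foci lie on the horizontal axis through the center: (h ± c, k).

(-10, -8) and (-2, -8)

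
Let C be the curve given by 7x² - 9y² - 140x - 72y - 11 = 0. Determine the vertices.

Group: 7(x² - 20x) -9(y² + 8y) = 11
Complete the square: 7(x - 10)² -9(y + 4)² = 11 + 700 - 144 = 567
Dividing both sides by 567: (x - 10)²/81 - (y + 4)²/63 = 1
Hyperbola, center (10, -4), transverse axis horizontal; a² = 81, b² = 63.
a = 9. Vertices at (h ± a, k).

(1, -4) and (19, -4)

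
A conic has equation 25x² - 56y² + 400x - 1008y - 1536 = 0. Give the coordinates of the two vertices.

(-8, -14) and (-8, -4)

Collect terms: 25(x² + 16x) -56(y² + 18y) = 1536
Complete the square in x and y: 25(x + 8)² -56(y + 9)² = 1536 + 1600 - 4536 = -1400
Divide through by -1400 to get (y + 9)²/25 - (x + 8)²/56 = 1.
Hyperbola, center (-8, -9), transverse axis vertical; a² = 25, b² = 56.
a = 5. Vertices at (h, k ± a).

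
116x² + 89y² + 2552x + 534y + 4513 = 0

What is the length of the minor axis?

2√89

116(x² + 22x) + 89(y² + 6y) = -4513
Completing the square gives 116(x + 11)² + 89(y + 3)² = -4513 + 14036 + 801 = 10324.
Dividing both sides by 10324: (x + 11)²/89 + (y + 3)²/116 = 1
Ellipse, center (-11, -3), major axis vertical; a² = 116, b² = 89.
b² = 89 so b = √89; the minor axis has length 2b = 2√89.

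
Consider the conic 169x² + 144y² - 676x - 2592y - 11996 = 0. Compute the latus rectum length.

288/13

Rearranging, 169(x² - 4x) + 144(y² - 18y) = 11996.
Complete the square in x and y: 169(x - 2)² + 144(y - 9)² = 11996 + 676 + 11664 = 24336
Divide through by 24336 to get (x - 2)²/144 + (y - 9)²/169 = 1.
Ellipse, center (2, 9), major axis vertical; a² = 169, b² = 144.
Latus rectum length = 2b²/a = 2·144/13 = 288/13.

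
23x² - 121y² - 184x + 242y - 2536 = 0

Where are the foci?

(-8, 1) and (16, 1)

Group: 23(x² - 8x) -121(y² - 2y) = 2536
Completing the square gives 23(x - 4)² -121(y - 1)² = 2536 + 368 - 121 = 2783.
Divide by 2783: (x - 4)²/121 - (y - 1)²/23 = 1
Hyperbola, center (4, 1), transverse axis horizontal; a² = 121, b² = 23.
c² = a² + b² = 121 + 23 = 144, so c = 12.
Foci lie on the horizontal axis through the center: (h ± c, k).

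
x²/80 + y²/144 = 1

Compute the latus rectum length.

40/3

Center (0, 0). The larger denominator 144 sits under the y-term, so the major axis is vertical; a² = 144, b² = 80.
Latus rectum length = 2b²/a = 2·80/12 = 40/3.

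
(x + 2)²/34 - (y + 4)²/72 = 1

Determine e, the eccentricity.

e = √901/17

Center (-2, -4). The positive term is the x-term, so the transverse axis is horizontal; a² = 34, b² = 72.
c² = a² + b² = 106, so c = √106.
e = c/a = √106/√34 = √901/17.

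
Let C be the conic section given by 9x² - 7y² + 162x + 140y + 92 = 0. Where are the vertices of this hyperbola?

(-9, 7) and (-9, 13)

Group: 9(x² + 18x) -7(y² - 20y) = -92
Complete the square in x and y: 9(x + 9)² -7(y - 10)² = -92 + 729 - 700 = -63
Divide by -63: (y - 10)²/9 - (x + 9)²/7 = 1
Hyperbola, center (-9, 10), transverse axis vertical; a² = 9, b² = 7.
a = 3. Vertices at (h, k ± a).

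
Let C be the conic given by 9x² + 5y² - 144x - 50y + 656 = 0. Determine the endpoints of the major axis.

(8, 2) and (8, 8)

Group: 9(x² - 16x) + 5(y² - 10y) = -656
Complete the square in x and y: 9(x - 8)² + 5(y - 5)² = -656 + 576 + 125 = 45
Dividing both sides by 45: (x - 8)²/5 + (y - 5)²/9 = 1
Ellipse, center (8, 5), major axis vertical; a² = 9, b² = 5.
a = 3. Vertices at (h, k ± a).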